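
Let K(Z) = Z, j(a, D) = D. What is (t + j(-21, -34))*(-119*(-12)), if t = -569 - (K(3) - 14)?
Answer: -845376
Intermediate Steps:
t = -558 (t = -569 - (3 - 14) = -569 - (-11) = -569 - 1*(-11) = -569 + 11 = -558)
(t + j(-21, -34))*(-119*(-12)) = (-558 - 34)*(-119*(-12)) = -592*1428 = -845376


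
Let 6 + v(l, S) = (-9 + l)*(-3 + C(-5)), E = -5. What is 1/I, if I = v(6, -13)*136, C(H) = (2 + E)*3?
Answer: 1/4080 ≈ 0.00024510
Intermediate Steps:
C(H) = -9 (C(H) = (2 - 5)*3 = -3*3 = -9)
v(l, S) = 102 - 12*l (v(l, S) = -6 + (-9 + l)*(-3 - 9) = -6 + (-9 + l)*(-12) = -6 + (108 - 12*l) = 102 - 12*l)
I = 4080 (I = (102 - 12*6)*136 = (102 - 72)*136 = 30*136 = 4080)
1/I = 1/4080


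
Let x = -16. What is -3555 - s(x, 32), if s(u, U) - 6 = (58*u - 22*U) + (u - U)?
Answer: -1881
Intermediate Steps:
s(u, U) = 6 - 23*U + 59*u (s(u, U) = 6 + ((58*u - 22*U) + (u - U)) = 6 + ((-22*U + 58*u) + (u - U)) = 6 + (-23*U + 59*u) = 6 - 23*U + 59*u)
-3555 - s(x, 32) = -3555 - (6 - 23*32 + 59*(-16)) = -3555 - (6 - 736 - 944) = -3555 - 1*(-1674) = -3555 + 1674 = -1881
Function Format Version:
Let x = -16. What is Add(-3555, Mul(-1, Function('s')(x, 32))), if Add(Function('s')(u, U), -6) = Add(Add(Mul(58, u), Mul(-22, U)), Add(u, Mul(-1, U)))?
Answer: -1881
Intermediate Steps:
Function('s')(u, U) = Add(6, Mul(-23, U), Mul(59, u)) (Function('s')(u, U) = Add(6, Add(Add(Mul(58, u), Mul(-22, U)), Add(u, Mul(-1, U)))) = Add(6, Add(Add(Mul(-22, U), Mul(58, u)), Add(u, Mul(-1, U)))) = Add(6, Add(Mul(-23, U), Mul(59, u))) = Add(6, Mul(-23, U), Mul(59, u)))
Add(-3555, Mul(-1, Function('s')(x, 32))) = Add(-3555, Mul(-1, Add(6, Mul(-23, 32), Mul(59, -16)))) = Add(-3555, Mul(-1, Add(6, -736, -944))) = Add(-3555, Mul(-1, -1674)) = Add(-3555, 1674) = -1881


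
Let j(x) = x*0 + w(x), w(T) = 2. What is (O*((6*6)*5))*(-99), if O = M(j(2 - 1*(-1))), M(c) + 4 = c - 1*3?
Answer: 89100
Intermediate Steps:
j(x) = 2 (j(x) = x*0 + 2 = 0 + 2 = 2)
M(c) = -7 + c (M(c) = -4 + (c - 1*3) = -4 + (c - 3) = -4 + (-3 + c) = -7 + c)
O = -5 (O = -7 + 2 = -5)
(O*((6*6)*5))*(-99) = -5*6*6*5*(-99) = -180*5*(-99) = -5*180*(-99) = -900*(-99) = 89100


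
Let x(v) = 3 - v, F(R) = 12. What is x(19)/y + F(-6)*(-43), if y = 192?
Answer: -6193/12 ≈ -516.08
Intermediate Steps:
x(19)/y + F(-6)*(-43) = (3 - 1*19)/192 + 12*(-43) = (3 - 19)*(1/192) - 516 = -16*1/192 - 516 = -1/12 - 516 = -6193/12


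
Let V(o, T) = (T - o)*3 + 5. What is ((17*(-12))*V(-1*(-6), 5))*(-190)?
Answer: 77520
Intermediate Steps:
V(o, T) = 5 - 3*o + 3*T (V(o, T) = (-3*o + 3*T) + 5 = 5 - 3*o + 3*T)
((17*(-12))*V(-1*(-6), 5))*(-190) = ((17*(-12))*(5 - (-3)*(-6) + 3*5))*(-190) = -204*(5 - 3*6 + 15)*(-190) = -204*(5 - 18 + 15)*(-190) = -204*2*(-190) = -408*(-190) = 77520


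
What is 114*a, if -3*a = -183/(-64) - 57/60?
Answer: -11609/160 ≈ -72.556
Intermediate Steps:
a = -611/960 (a = -(-183/(-64) - 57/60)/3 = -(-183*(-1/64) - 57*1/60)/3 = -(183/64 - 19/20)/3 = -⅓*611/320 = -611/960 ≈ -0.63646)
114*a = 114*(-611/960) = -11609/160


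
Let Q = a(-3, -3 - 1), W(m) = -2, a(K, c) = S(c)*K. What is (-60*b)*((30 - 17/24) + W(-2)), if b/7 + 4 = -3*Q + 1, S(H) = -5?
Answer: 550200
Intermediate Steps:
a(K, c) = -5*K
Q = 15 (Q = -5*(-3) = 15)
b = -336 (b = -28 + 7*(-3*15 + 1) = -28 + 7*(-45 + 1) = -28 + 7*(-44) = -28 - 308 = -336)
(-60*b)*((30 - 17/24) + W(-2)) = (-60*(-336))*((30 - 17/24) - 2) = 20160*((30 - 17*1/24) - 2) = 20160*((30 - 17/24) - 2) = 20160*(703/24 - 2) = 20160*(655/24) = 550200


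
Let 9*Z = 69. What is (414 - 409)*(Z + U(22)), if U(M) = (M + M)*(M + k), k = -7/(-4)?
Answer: 15790/3 ≈ 5263.3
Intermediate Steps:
k = 7/4 (k = -7*(-¼) = 7/4 ≈ 1.7500)
Z = 23/3 (Z = (⅑)*69 = 23/3 ≈ 7.6667)
U(M) = 2*M*(7/4 + M) (U(M) = (M + M)*(M + 7/4) = (2*M)*(7/4 + M) = 2*M*(7/4 + M))
(414 - 409)*(Z + U(22)) = (414 - 409)*(23/3 + (½)*22*(7 + 4*22)) = 5*(23/3 + (½)*22*(7 + 88)) = 5*(23/3 + (½)*22*95) = 5*(23/3 + 1045) = 5*(3158/3) = 15790/3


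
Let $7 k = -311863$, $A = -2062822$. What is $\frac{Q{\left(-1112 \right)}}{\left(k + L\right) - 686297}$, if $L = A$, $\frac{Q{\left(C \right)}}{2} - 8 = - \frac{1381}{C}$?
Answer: $- \frac{71939}{10872966976} \approx -6.6163 \cdot 10^{-6}$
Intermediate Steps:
$Q{\left(C \right)} = 16 - \frac{2762}{C}$ ($Q{\left(C \right)} = 16 + 2 \left(- \frac{1381}{C}\right) = 16 - \frac{2762}{C}$)
$L = -2062822$
$k = - \frac{311863}{7}$ ($k = \frac{1}{7} \left(-311863\right) = - \frac{311863}{7} \approx -44552.0$)
$\frac{Q{\left(-1112 \right)}}{\left(k + L\right) - 686297} = \frac{16 - \frac{2762}{-1112}}{\left(- \frac{311863}{7} - 2062822\right) - 686297} = \frac{16 - - \frac{1381}{556}}{- \frac{14751617}{7} - 686297} = \frac{16 + \frac{1381}{556}}{- \frac{19555696}{7}} = \frac{10277}{556} \left(- \frac{7}{19555696}\right) = - \frac{71939}{10872966976}$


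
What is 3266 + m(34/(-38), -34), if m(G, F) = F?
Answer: 3232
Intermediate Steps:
3266 + m(34/(-38), -34) = 3266 - 34 = 3232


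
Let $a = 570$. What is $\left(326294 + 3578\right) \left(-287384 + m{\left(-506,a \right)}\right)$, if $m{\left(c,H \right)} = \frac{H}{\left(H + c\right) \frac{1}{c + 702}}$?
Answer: $-94224102038$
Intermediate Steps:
$m{\left(c,H \right)} = \frac{H \left(702 + c\right)}{H + c}$ ($m{\left(c,H \right)} = \frac{H}{\left(H + c\right) \frac{1}{702 + c}} = \frac{H}{\frac{1}{702 + c} \left(H + c\right)} = H \frac{702 + c}{H + c} = \frac{H \left(702 + c\right)}{H + c}$)
$\left(326294 + 3578\right) \left(-287384 + m{\left(-506,a \right)}\right) = \left(326294 + 3578\right) \left(-287384 + \frac{570 \left(702 - 506\right)}{570 - 506}\right) = 329872 \left(-287384 + 570 \cdot \frac{1}{64} \cdot 196\right) = 329872 \left(-287384 + \frac{13965}{8}\right) = 329872 \left(- \frac{2285107}{8}\right) = -94224102038$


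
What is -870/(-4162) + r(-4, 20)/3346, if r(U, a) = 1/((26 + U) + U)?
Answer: 26201261/125334468 ≈ 0.20905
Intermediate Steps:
r(U, a) = 1/(26 + 2*U)
-870/(-4162) + r(-4, 20)/3346 = -870/(-4162) + (1/(2*(13 - 4)))/3346 = -870*(-1/4162) + ((1/2)/9)*(1/3346) = 435/2081 + ((1/2)*(1/9))*(1/3346) = 435/2081 + (1/18)*(1/3346) = 435/2081 + 1/60228 = 26201261/125334468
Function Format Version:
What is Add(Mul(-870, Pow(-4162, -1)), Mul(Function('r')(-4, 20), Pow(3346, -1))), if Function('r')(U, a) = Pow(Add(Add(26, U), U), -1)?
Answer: Rational(26201261, 125334468) ≈ 0.20905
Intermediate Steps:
Function('r')(U, a) = Pow(Add(26, Mul(2, U)), -1)
Add(Mul(-870, Pow(-4162, -1)), Mul(Function('r')(-4, 20), Pow(3346, -1))) = Add(Mul(-870, Pow(-4162, -1)), Mul(Mul(Rational(1, 2), Pow(Add(13, -4), -1)), Pow(3346, -1))) = Add(Mul(-870, Rational(-1, 4162)), Mul(Mul(Rational(1, 2), Pow(9, -1)), Rational(1, 3346))) = Add(Rational(435, 2081), Mul(Mul(Rational(1, 2), Rational(1, 9)), Rational(1, 3346))) = Add(Rational(435, 2081), Mul(Rational(1, 18), Rational(1, 3346))) = Add(Rational(435, 2081), Rational(1, 60228)) = Rational(26201261, 125334468)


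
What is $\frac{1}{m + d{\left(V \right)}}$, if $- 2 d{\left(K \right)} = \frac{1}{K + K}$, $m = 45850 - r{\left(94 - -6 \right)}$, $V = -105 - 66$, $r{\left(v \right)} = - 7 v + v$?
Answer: $\frac{684}{31771801} \approx 2.1529 \cdot 10^{-5}$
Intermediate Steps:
$r{\left(v \right)} = - 6 v$
$V = -171$ ($V = -105 - 66 = -171$)
$m = 46450$ ($m = 45850 - - 6 \left(94 - -6\right) = 45850 - - 6 \left(94 + 6\right) = 45850 - \left(-6\right) 100 = 45850 - -600 = 45850 + 600 = 46450$)
$d{\left(K \right)} = - \frac{1}{4 K}$ ($d{\left(K \right)} = - \frac{1}{2 \left(K + K\right)} = - \frac{1}{2 \cdot 2 K} = - \frac{\frac{1}{2} \frac{1}{K}}{2} = - \frac{1}{4 K}$)
$\frac{1}{m + d{\left(V \right)}} = \frac{1}{46450 - \frac{1}{4 \left(-171\right)}} = \frac{1}{46450 - - \frac{1}{684}} = \frac{1}{46450 + \frac{1}{684}} = \frac{1}{\frac{31771801}{684}} = \frac{684}{31771801}$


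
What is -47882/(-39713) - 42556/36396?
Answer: 13171711/361348587 ≈ 0.036452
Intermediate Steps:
-47882/(-39713) - 42556/36396 = -47882*(-1/39713) - 42556*1/36396 = 47882/39713 - 10639/9099 = 13171711/361348587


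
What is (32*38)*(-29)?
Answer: -35264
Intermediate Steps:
(32*38)*(-29) = 1216*(-29) = -35264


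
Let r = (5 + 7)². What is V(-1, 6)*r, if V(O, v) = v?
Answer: 864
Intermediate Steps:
r = 144 (r = 12² = 144)
V(-1, 6)*r = 6*144 = 864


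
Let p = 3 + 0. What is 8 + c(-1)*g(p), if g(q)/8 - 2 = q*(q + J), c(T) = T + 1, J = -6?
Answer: 8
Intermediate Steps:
c(T) = 1 + T
p = 3
g(q) = 16 + 8*q*(-6 + q) (g(q) = 16 + 8*(q*(q - 6)) = 16 + 8*(q*(-6 + q)) = 16 + 8*q*(-6 + q))
8 + c(-1)*g(p) = 8 + (1 - 1)*(16 - 48*3 + 8*3**2) = 8 + 0*(16 - 144 + 8*9) = 8 + 0*(16 - 144 + 72) = 8 + 0*(-56) = 8 + 0 = 8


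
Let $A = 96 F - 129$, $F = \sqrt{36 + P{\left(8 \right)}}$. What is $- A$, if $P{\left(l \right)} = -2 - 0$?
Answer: $129 - 96 \sqrt{34} \approx -430.77$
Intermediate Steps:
$P{\left(l \right)} = -2$ ($P{\left(l \right)} = -2 + 0 = -2$)
$F = \sqrt{34}$ ($F = \sqrt{36 - 2} = \sqrt{34} \approx 5.8309$)
$A = -129 + 96 \sqrt{34}$ ($A = 96 \sqrt{34} - 129 = -129 + 96 \sqrt{34} \approx 430.77$)
$- A = - (-129 + 96 \sqrt{34}) = 129 - 96 \sqrt{34}$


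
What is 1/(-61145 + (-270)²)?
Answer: 1/11755 ≈ 8.5070e-5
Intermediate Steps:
1/(-61145 + (-270)²) = 1/(-61145 + 72900) = 1/11755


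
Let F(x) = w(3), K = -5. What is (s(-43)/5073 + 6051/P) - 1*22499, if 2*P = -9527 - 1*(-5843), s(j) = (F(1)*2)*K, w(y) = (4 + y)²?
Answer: -70090913279/3114822 ≈ -22502.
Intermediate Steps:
F(x) = 49 (F(x) = (4 + 3)² = 7² = 49)
s(j) = -490 (s(j) = (49*2)*(-5) = 98*(-5) = -490)
P = -1842 (P = (-9527 - 1*(-5843))/2 = (-9527 + 5843)/2 = (½)*(-3684) = -1842)
(s(-43)/5073 + 6051/P) - 1*22499 = (-490/5073 + 6051/(-1842)) - 1*22499 = (-490*1/5073 + 6051*(-1/1842)) - 22499 = (-490/5073 - 2017/614) - 22499 = -10533101/3114822 - 22499 = -70090913279/3114822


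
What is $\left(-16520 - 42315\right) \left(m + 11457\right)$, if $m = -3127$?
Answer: $-490095550$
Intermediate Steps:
$\left(-16520 - 42315\right) \left(m + 11457\right) = \left(-16520 - 42315\right) \left(-3127 + 11457\right) = \left(-58835\right) 8330 = -490095550$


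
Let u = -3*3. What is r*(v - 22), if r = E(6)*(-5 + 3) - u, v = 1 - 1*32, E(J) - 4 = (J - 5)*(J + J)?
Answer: 1219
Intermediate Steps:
E(J) = 4 + 2*J*(-5 + J) (E(J) = 4 + (J - 5)*(J + J) = 4 + (-5 + J)*(2*J) = 4 + 2*J*(-5 + J))
v = -31 (v = 1 - 32 = -31)
u = -9
r = -23 (r = (4 - 10*6 + 2*6²)*(-5 + 3) - 1*(-9) = (4 - 60 + 2*36)*(-2) + 9 = (4 - 60 + 72)*(-2) + 9 = 16*(-2) + 9 = -32 + 9 = -23)
r*(v - 22) = -23*(-31 - 22) = -23*(-53) = 1219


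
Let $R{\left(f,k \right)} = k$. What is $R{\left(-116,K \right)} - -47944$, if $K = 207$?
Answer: $48151$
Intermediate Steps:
$R{\left(-116,K \right)} - -47944 = 207 - -47944 = 207 + 47944 = 48151$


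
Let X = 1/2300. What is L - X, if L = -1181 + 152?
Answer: -2366701/2300 ≈ -1029.0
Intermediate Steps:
X = 1/2300 ≈ 0.00043478
L = -1029
L - X = -1029 - 1*1/2300 = -1029 - 1/2300 = -2366701/2300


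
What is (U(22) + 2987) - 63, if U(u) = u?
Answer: 2946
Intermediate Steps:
(U(22) + 2987) - 63 = (22 + 2987) - 63 = 3009 - 63 = 2946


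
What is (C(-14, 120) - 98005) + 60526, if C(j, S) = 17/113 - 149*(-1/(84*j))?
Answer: -4980506197/132888 ≈ -37479.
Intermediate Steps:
C(j, S) = 17/113 + 149/(84*j) (C(j, S) = 17*(1/113) - (-149)/(84*j) = 17/113 + 149/(84*j))
(C(-14, 120) - 98005) + 60526 = ((1/9492)*(16837 + 1428*(-14))/(-14) - 98005) + 60526 = ((1/9492)*(-1/14)*(16837 - 19992) - 98005) + 60526 = ((1/9492)*(-1/14)*(-3155) - 98005) + 60526 = (3155/132888 - 98005) + 60526 = -13023685285/132888 + 60526 = -4980506197/132888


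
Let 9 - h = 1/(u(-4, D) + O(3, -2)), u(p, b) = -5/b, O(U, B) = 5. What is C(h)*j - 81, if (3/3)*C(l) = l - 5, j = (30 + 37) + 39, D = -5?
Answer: 976/3 ≈ 325.33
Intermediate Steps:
h = 53/6 (h = 9 - 1/(-5/(-5) + 5) = 9 - 1/(-5*(-⅕) + 5) = 9 - 1/(1 + 5) = 9 - 1/6 = 9 - 1*⅙ = 9 - ⅙ = 53/6 ≈ 8.8333)
j = 106 (j = 67 + 39 = 106)
C(l) = -5 + l (C(l) = l - 5 = -5 + l)
C(h)*j - 81 = (-5 + 53/6)*106 - 81 = (23/6)*106 - 81 = 1219/3 - 81 = 976/3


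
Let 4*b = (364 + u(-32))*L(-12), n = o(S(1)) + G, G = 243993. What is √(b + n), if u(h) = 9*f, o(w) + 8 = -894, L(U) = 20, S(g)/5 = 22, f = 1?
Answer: 2*√61239 ≈ 494.93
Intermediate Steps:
S(g) = 110 (S(g) = 5*22 = 110)
o(w) = -902 (o(w) = -8 - 894 = -902)
u(h) = 9 (u(h) = 9*1 = 9)
n = 243091 (n = -902 + 243993 = 243091)
b = 1865 (b = ((364 + 9)*20)/4 = (373*20)/4 = (¼)*7460 = 1865)
√(b + n) = √(1865 + 243091) = √244956 = 2*√61239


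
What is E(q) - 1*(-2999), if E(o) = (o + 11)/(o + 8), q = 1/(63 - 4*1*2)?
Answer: 441055/147 ≈ 3000.4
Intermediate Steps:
q = 1/55 (q = 1/(63 - 4*2) = 1/(63 - 8) = 1/55 ≈ 0.018182)
E(o) = (11 + o)/(8 + o)
E(q) - 1*(-2999) = (11 + 1/55)/(8 + 1/55) - 1*(-2999) = (606/55)/(441/55) + 2999 = (55/441)*(606/55) + 2999 = 202/147 + 2999 = 441055/147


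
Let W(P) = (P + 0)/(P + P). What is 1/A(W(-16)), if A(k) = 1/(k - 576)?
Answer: -1151/2 ≈ -575.50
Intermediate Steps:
W(P) = ½ (W(P) = P/((2*P)) = P*(1/(2*P)) = ½)
A(k) = 1/(-576 + k)
1/A(W(-16)) = 1/(1/(-576 + ½)) = 1/(1/(-1151/2)) = 1/(-2/1151) = -1151/2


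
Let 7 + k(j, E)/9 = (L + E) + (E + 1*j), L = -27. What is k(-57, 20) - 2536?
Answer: -2995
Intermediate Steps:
k(j, E) = -306 + 9*j + 18*E (k(j, E) = -63 + 9*((-27 + E) + (E + 1*j)) = -63 + 9*((-27 + E) + (E + j)) = -63 + 9*(-27 + j + 2*E) = -63 + (-243 + 9*j + 18*E) = -306 + 9*j + 18*E)
k(-57, 20) - 2536 = (-306 + 9*(-57) + 18*20) - 2536 = (-306 - 513 + 360) - 2536 = -459 - 2536 = -2995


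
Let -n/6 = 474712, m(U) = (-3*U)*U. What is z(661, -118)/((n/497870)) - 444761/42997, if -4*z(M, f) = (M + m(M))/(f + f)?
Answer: 6712346122586833/28902247679424 ≈ 232.24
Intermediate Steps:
m(U) = -3*U²
n = -2848272 (n = -6*474712 = -2848272)
z(M, f) = -(M - 3*M²)/(8*f) (z(M, f) = -(M - 3*M²)/(4*(f + f)) = -(M - 3*M²)/(4*(2*f)) = -(M - 3*M²)*1/(2*f)/4 = -(M - 3*M²)/(8*f))
z(661, -118)/((n/497870)) - 444761/42997 = ((⅛)*661*(-1 + 3*661)/(-118))/((-2848272/497870)) - 444761/42997 = ((⅛)*661*(-1/118)*(-1 + 1983))/((-2848272*1/497870)) - 444761*1/42997 = ((⅛)*661*(-1/118)*1982)/(-1424136/248935) - 444761/42997 = -655051/472*(-248935/1424136) - 444761/42997 = 163065120685/672192192 - 444761/42997 = 6712346122586833/28902247679424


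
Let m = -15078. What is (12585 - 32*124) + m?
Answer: -6461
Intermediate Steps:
(12585 - 32*124) + m = (12585 - 32*124) - 15078 = (12585 - 3968) - 15078 = 8617 - 15078 = -6461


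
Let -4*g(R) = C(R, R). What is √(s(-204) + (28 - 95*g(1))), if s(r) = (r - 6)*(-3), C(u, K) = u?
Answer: 3*√303/2 ≈ 26.110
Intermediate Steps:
g(R) = -R/4
s(r) = 18 - 3*r (s(r) = (-6 + r)*(-3) = 18 - 3*r)
√(s(-204) + (28 - 95*g(1))) = √((18 - 3*(-204)) + (28 - (-95)/4)) = √((18 + 612) + (28 - 95*(-¼))) = √(630 + (28 + 95/4)) = √(630 + 207/4) = √(2727/4) = 3*√303/2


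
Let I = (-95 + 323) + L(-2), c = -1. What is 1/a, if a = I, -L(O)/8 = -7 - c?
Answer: 1/276 ≈ 0.0036232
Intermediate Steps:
L(O) = 48 (L(O) = -8*(-7 - 1*(-1)) = -8*(-7 + 1) = -8*(-6) = 48)
I = 276 (I = (-95 + 323) + 48 = 228 + 48 = 276)
a = 276
1/a = 1/276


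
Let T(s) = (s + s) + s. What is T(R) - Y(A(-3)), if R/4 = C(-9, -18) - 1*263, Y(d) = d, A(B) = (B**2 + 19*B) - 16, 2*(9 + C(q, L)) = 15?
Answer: -3110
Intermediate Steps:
C(q, L) = -3/2 (C(q, L) = -9 + (1/2)*15 = -9 + 15/2 = -3/2)
A(B) = -16 + B**2 + 19*B
R = -1058 (R = 4*(-3/2 - 1*263) = 4*(-3/2 - 263) = 4*(-529/2) = -1058)
T(s) = 3*s (T(s) = 2*s + s = 3*s)
T(R) - Y(A(-3)) = 3*(-1058) - (-16 + (-3)**2 + 19*(-3)) = -3174 - (-16 + 9 - 57) = -3174 - 1*(-64) = -3174 + 64 = -3110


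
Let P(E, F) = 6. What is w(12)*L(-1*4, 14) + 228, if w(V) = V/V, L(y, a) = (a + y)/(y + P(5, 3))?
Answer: 233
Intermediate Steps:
L(y, a) = (a + y)/(6 + y) (L(y, a) = (a + y)/(y + 6) = (a + y)/(6 + y))
w(V) = 1
w(12)*L(-1*4, 14) + 228 = 1*((14 - 1*4)/(6 - 1*4)) + 228 = 1*((14 - 4)/(6 - 4)) + 228 = 1*(10/2) + 228 = 1*((1/2)*10) + 228 = 1*5 + 228 = 5 + 228 = 233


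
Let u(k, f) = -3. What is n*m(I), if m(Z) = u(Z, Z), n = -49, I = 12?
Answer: 147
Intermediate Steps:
m(Z) = -3
n*m(I) = -49*(-3) = 147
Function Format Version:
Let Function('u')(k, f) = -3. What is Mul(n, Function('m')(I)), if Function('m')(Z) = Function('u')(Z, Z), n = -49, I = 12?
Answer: 147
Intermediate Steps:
Function('m')(Z) = -3
Mul(n, Function('m')(I)) = Mul(-49, -3) = 147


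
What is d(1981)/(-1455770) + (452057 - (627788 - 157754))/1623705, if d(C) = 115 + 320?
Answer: -5375337793/472748205570 ≈ -0.011370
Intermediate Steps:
d(C) = 435
d(1981)/(-1455770) + (452057 - (627788 - 157754))/1623705 = 435/(-1455770) + (452057 - (627788 - 157754))/1623705 = 435*(-1/1455770) + (452057 - 1*470034)*(1/1623705) = -87/291154 + (452057 - 470034)*(1/1623705) = -87/291154 - 17977*1/1623705 = -87/291154 - 17977/1623705 = -5375337793/472748205570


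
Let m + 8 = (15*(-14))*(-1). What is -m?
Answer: -202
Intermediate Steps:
m = 202 (m = -8 + (15*(-14))*(-1) = -8 - 210*(-1) = -8 + 210 = 202)
-m = -1*202 = -202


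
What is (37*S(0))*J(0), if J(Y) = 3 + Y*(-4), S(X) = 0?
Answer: 0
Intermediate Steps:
J(Y) = 3 - 4*Y
(37*S(0))*J(0) = (37*0)*(3 - 4*0) = 0*(3 + 0) = 0*3 = 0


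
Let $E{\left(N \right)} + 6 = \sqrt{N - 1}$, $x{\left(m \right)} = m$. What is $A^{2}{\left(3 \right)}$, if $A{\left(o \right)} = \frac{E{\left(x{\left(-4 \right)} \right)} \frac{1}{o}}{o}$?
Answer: $\frac{\left(6 - i \sqrt{5}\right)^{2}}{81} \approx 0.38272 - 0.33127 i$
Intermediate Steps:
$E{\left(N \right)} = -6 + \sqrt{-1 + N}$ ($E{\left(N \right)} = -6 + \sqrt{N - 1} = -6 + \sqrt{-1 + N}$)
$A{\left(o \right)} = \frac{-6 + i \sqrt{5}}{o^{2}}$ ($A{\left(o \right)} = \frac{\left(-6 + \sqrt{-1 - 4}\right) \frac{1}{o}}{o} = \frac{\left(-6 + \sqrt{-5}\right) \frac{1}{o}}{o} = \frac{\left(-6 + i \sqrt{5}\right) \frac{1}{o}}{o} = \frac{\frac{1}{o} \left(-6 + i \sqrt{5}\right)}{o} = \frac{-6 + i \sqrt{5}}{o^{2}}$)
$A^{2}{\left(3 \right)} = \left(\frac{-6 + i \sqrt{5}}{9}\right)^{2} = \left(- \frac{2}{3} + \frac{i \sqrt{5}}{9}\right)^{2}$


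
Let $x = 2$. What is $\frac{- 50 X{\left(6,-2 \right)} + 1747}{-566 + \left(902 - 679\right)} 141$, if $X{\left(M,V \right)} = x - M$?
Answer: $- \frac{274527}{343} \approx -800.37$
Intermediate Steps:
$X{\left(M,V \right)} = 2 - M$
$\frac{- 50 X{\left(6,-2 \right)} + 1747}{-566 + \left(902 - 679\right)} 141 = \frac{- 50 \left(2 - 6\right) + 1747}{-566 + \left(902 - 679\right)} 141 = \frac{\left(-50\right) \left(-4\right) + 1747}{-566 + 223} \cdot 141 = \frac{200 + 1747}{-343} \cdot 141 = 1947 \left(- \frac{1}{343}\right) 141 = \left(- \frac{1947}{343}\right) 141 = - \frac{274527}{343}$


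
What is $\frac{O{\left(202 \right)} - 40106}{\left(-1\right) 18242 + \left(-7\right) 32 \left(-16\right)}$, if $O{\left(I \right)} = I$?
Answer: $\frac{19952}{7329} \approx 2.7223$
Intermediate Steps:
$\frac{O{\left(202 \right)} - 40106}{\left(-1\right) 18242 + \left(-7\right) 32 \left(-16\right)} = \frac{202 - 40106}{\left(-1\right) 18242 + \left(-7\right) 32 \left(-16\right)} = - \frac{39904}{-18242 - -3584} = - \frac{39904}{-18242 + 3584} = - \frac{39904}{-14658} = \left(-39904\right) \left(- \frac{1}{14658}\right) = \frac{19952}{7329}$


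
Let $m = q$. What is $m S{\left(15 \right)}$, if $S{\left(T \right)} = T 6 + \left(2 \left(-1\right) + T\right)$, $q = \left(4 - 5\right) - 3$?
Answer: $-412$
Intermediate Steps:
$q = -4$ ($q = -1 - 3 = -4$)
$m = -4$
$S{\left(T \right)} = -2 + 7 T$ ($S{\left(T \right)} = 6 T + \left(-2 + T\right) = -2 + 7 T$)
$m S{\left(15 \right)} = - 4 \left(-2 + 7 \cdot 15\right) = - 4 \left(-2 + 105\right) = \left(-4\right) 103 = -412$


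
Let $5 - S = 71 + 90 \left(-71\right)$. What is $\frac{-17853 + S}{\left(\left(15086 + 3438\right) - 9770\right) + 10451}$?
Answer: $- \frac{11529}{19205} \approx -0.60031$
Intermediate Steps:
$S = 6324$ ($S = 5 - \left(71 + 90 \left(-71\right)\right) = 5 - \left(71 - 6390\right) = 5 - -6319 = 5 + 6319 = 6324$)
$\frac{-17853 + S}{\left(\left(15086 + 3438\right) - 9770\right) + 10451} = \frac{-17853 + 6324}{\left(\left(15086 + 3438\right) - 9770\right) + 10451} = - \frac{11529}{\left(18524 - 9770\right) + 10451} = - \frac{11529}{8754 + 10451} = - \frac{11529}{19205}$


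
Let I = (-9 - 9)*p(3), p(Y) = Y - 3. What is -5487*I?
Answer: 0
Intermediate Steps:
p(Y) = -3 + Y
I = 0 (I = (-9 - 9)*(-3 + 3) = -18*0 = 0)
-5487*I = -5487*0 = 0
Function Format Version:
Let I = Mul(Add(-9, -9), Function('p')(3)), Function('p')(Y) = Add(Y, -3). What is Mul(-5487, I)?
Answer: 0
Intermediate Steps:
Function('p')(Y) = Add(-3, Y)
I = 0 (I = Mul(Add(-9, -9), Add(-3, 3)) = Mul(-18, 0) = 0)
Mul(-5487, I) = Mul(-5487, 0) = 0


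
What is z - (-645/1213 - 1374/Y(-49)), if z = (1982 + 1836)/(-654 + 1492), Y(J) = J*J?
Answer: 6907010050/1220301047 ≈ 5.6601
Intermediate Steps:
Y(J) = J**2
z = 1909/419 (z = 3818/838 = 3818*(1/838) = 1909/419 ≈ 4.5561)
z - (-645/1213 - 1374/Y(-49)) = 1909/419 - (-645/1213 - 1374/((-49)**2)) = 1909/419 - (-645*1/1213 - 1374/2401) = 1909/419 - (-645/1213 - 1374*1/2401) = 1909/419 - (-645/1213 - 1374/2401) = 1909/419 - 1*(-3215307/2912413) = 1909/419 + 3215307/2912413 = 6907010050/1220301047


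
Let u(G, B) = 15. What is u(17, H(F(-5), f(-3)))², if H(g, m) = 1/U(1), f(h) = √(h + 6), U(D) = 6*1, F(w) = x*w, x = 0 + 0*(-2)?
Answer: 225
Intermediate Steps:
x = 0 (x = 0 + 0 = 0)
F(w) = 0 (F(w) = 0*w = 0)
U(D) = 6
f(h) = √(6 + h)
H(g, m) = ⅙ (H(g, m) = 1/6 = ⅙)
u(17, H(F(-5), f(-3)))² = 15² = 225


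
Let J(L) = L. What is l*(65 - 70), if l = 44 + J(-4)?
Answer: -200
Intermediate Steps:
l = 40 (l = 44 - 4 = 40)
l*(65 - 70) = 40*(65 - 70) = 40*(-5) = -200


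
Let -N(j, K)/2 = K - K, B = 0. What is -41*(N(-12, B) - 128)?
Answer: 5248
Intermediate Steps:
N(j, K) = 0 (N(j, K) = -2*(K - K) = -2*0 = 0)
-41*(N(-12, B) - 128) = -41*(0 - 128) = -41*(-128) = 5248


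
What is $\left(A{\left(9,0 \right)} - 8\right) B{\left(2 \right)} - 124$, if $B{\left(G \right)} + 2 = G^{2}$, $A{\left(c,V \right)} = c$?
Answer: $-122$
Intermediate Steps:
$B{\left(G \right)} = -2 + G^{2}$
$\left(A{\left(9,0 \right)} - 8\right) B{\left(2 \right)} - 124 = \left(9 - 8\right) \left(-2 + 2^{2}\right) - 124 = \left(9 - 8\right) \left(-2 + 4\right) - 124 = 1 \cdot 2 - 124 = 2 - 124 = -122$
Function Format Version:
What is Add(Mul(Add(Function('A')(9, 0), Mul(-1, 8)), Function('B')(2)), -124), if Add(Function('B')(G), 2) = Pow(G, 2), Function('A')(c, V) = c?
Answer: -122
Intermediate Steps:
Function('B')(G) = Add(-2, Pow(G, 2))
Add(Mul(Add(Function('A')(9, 0), Mul(-1, 8)), Function('B')(2)), -124) = Add(Mul(Add(9, Mul(-1, 8)), Add(-2, Pow(2, 2))), -124) = Add(Mul(Add(9, -8), Add(-2, 4)), -124) = Add(Mul(1, 2), -124) = Add(2, -124) = -122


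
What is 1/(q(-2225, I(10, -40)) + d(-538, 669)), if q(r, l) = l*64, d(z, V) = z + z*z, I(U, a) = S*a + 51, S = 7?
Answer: 1/274250 ≈ 3.6463e-6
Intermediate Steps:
I(U, a) = 51 + 7*a (I(U, a) = 7*a + 51 = 51 + 7*a)
d(z, V) = z + z²
q(r, l) = 64*l
1/(q(-2225, I(10, -40)) + d(-538, 669)) = 1/(64*(51 + 7*(-40)) - 538*(1 - 538)) = 1/(64*(51 - 280) - 538*(-537)) = 1/(64*(-229) + 288906) = 1/(-14656 + 288906) = 1/274250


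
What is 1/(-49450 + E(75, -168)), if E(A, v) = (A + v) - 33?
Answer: -1/49576 ≈ -2.0171e-5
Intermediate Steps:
E(A, v) = -33 + A + v
1/(-49450 + E(75, -168)) = 1/(-49450 + (-33 + 75 - 168)) = 1/(-49450 - 126) = 1/(-49576) = -1/49576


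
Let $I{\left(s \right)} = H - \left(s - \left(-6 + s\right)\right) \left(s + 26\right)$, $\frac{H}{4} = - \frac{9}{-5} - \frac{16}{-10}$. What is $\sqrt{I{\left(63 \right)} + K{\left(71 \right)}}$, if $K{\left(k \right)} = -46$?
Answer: $\frac{4 i \sqrt{885}}{5} \approx 23.799 i$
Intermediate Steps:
$H = \frac{68}{5}$ ($H = 4 \left(- \frac{9}{-5} - \frac{16}{-10}\right) = 4 \left(\left(-9\right) \left(- \frac{1}{5}\right) - - \frac{8}{5}\right) = 4 \left(\frac{9}{5} + \frac{8}{5}\right) = 4 \cdot \frac{17}{5} = \frac{68}{5} \approx 13.6$)
$I{\left(s \right)} = - \frac{712}{5} - 6 s$ ($I{\left(s \right)} = \frac{68}{5} - \left(s - \left(-6 + s\right)\right) \left(s + 26\right) = \frac{68}{5} - 6 \left(26 + s\right) = \frac{68}{5} - \left(156 + 6 s\right) = - \frac{712}{5} - 6 s$)
$\sqrt{I{\left(63 \right)} + K{\left(71 \right)}} = \sqrt{\left(- \frac{712}{5} - 378\right) - 46} = \sqrt{- \frac{2602}{5} - 46} = \sqrt{- \frac{2832}{5}} = \frac{4 i \sqrt{885}}{5}$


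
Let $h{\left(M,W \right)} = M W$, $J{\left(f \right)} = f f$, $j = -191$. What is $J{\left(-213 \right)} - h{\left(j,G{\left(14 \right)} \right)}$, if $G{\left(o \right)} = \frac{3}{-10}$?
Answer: $\frac{453117}{10} \approx 45312.0$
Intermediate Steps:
$J{\left(f \right)} = f^{2}$
$G{\left(o \right)} = - \frac{3}{10}$ ($G{\left(o \right)} = 3 \left(- \frac{1}{10}\right) = - \frac{3}{10}$)
$J{\left(-213 \right)} - h{\left(j,G{\left(14 \right)} \right)} = \left(-213\right)^{2} - \left(-191\right) \left(- \frac{3}{10}\right) = 45369 - \frac{573}{10} = \frac{453117}{10}$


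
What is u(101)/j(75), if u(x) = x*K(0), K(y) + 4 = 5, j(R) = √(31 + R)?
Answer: 101*√106/106 ≈ 9.8100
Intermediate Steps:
K(y) = 1 (K(y) = -4 + 5 = 1)
u(x) = x (u(x) = x*1 = x)
u(101)/j(75) = 101/(√(31 + 75)) = 101/(√106) = 101*(√106/106) = 101*√106/106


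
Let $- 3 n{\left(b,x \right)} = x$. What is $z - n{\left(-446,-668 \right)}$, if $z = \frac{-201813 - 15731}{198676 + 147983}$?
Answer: $- \frac{25802316}{115553} \approx -223.29$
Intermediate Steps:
$n{\left(b,x \right)} = - \frac{x}{3}$
$z = - \frac{217544}{346659} \approx -0.62754$
$z - n{\left(-446,-668 \right)} = - \frac{217544}{346659} - \left(- \frac{1}{3}\right) \left(-668\right) = - \frac{217544}{346659} - \frac{668}{3} = - \frac{25802316}{115553}$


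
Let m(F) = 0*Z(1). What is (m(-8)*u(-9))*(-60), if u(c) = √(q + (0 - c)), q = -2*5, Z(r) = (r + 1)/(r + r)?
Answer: 0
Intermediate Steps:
Z(r) = (1 + r)/(2*r) (Z(r) = (1 + r)/((2*r)) = (1 + r)*(1/(2*r)) = (1 + r)/(2*r))
q = -10
m(F) = 0 (m(F) = 0*((½)*(1 + 1)/1) = 0*((½)*1*2) = 0*1 = 0)
u(c) = √(-10 - c) (u(c) = √(-10 + (0 - c)) = √(-10 - c))
(m(-8)*u(-9))*(-60) = (0*√(-10 - 1*(-9)))*(-60) = (0*√(-10 + 9))*(-60) = (0*√(-1))*(-60) = (0*I)*(-60) = 0*(-60) = 0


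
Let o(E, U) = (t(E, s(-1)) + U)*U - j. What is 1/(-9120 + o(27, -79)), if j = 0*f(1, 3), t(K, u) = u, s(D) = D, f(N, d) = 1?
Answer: -1/2800 ≈ -0.00035714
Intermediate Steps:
j = 0 (j = 0*1 = 0)
o(E, U) = U*(-1 + U) (o(E, U) = (-1 + U)*U - 1*0 = U*(-1 + U) + 0 = U*(-1 + U))
1/(-9120 + o(27, -79)) = 1/(-9120 - 79*(-1 - 79)) = 1/(-9120 - 79*(-80)) = 1/(-9120 + 6320) = 1/(-2800) = -1/2800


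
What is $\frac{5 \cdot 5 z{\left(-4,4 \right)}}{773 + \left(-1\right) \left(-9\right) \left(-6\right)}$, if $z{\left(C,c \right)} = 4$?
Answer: $\frac{100}{719} \approx 0.13908$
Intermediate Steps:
$\frac{5 \cdot 5 z{\left(-4,4 \right)}}{773 + \left(-1\right) \left(-9\right) \left(-6\right)} = \frac{5 \cdot 5 \cdot 4}{773 + \left(-1\right) \left(-9\right) \left(-6\right)} = \frac{25 \cdot 4}{773 + 9 \left(-6\right)} = \frac{1}{773 - 54} \cdot 100 = \frac{1}{719} \cdot 100 = \frac{100}{719}$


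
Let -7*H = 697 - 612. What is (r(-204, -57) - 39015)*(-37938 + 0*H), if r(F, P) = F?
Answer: 1487890422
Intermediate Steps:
H = -85/7 (H = -(697 - 612)/7 = -⅐*85 = -85/7 ≈ -12.143)
(r(-204, -57) - 39015)*(-37938 + 0*H) = (-204 - 39015)*(-37938 + 0*(-85/7)) = -39219*(-37938 + 0) = -39219*(-37938) = 1487890422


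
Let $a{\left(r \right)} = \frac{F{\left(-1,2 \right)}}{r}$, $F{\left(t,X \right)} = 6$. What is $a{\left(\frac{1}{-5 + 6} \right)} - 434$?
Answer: $-428$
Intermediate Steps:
$a{\left(r \right)} = \frac{6}{r}$
$a{\left(\frac{1}{-5 + 6} \right)} - 434 = \frac{6}{\frac{1}{-5 + 6}} - 434 = \frac{6}{1^{-1}} - 434 = \frac{6}{1} - 434 = 6 \cdot 1 - 434 = 6 - 434 = -428$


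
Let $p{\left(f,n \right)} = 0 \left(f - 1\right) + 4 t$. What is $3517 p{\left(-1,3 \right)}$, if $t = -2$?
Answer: $-28136$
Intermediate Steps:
$p{\left(f,n \right)} = -8$ ($p{\left(f,n \right)} = 0 \left(f - 1\right) + 4 \left(-2\right) = 0 \left(-1 + f\right) - 8 = 0 - 8 = -8$)
$3517 p{\left(-1,3 \right)} = 3517 \left(-8\right) = -28136$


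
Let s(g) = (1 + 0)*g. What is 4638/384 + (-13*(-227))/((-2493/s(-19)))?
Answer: 5515505/159552 ≈ 34.569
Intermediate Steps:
s(g) = g (s(g) = 1*g = g)
4638/384 + (-13*(-227))/((-2493/s(-19))) = 4638/384 + (-13*(-227))/((-2493/(-19))) = 4638*(1/384) + 2951/((-2493*(-1/19))) = 773/64 + 2951/(2493/19) = 773/64 + 2951*(19/2493) = 773/64 + 56069/2493 = 5515505/159552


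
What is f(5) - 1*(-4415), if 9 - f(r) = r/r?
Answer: 4423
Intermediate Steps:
f(r) = 8 (f(r) = 9 - r/r = 9 - 1*1 = 9 - 1 = 8)
f(5) - 1*(-4415) = 8 - 1*(-4415) = 8 + 4415 = 4423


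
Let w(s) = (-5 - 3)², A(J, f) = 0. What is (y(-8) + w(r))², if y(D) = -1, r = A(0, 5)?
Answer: 3969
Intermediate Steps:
r = 0
w(s) = 64 (w(s) = (-8)² = 64)
(y(-8) + w(r))² = (-1 + 64)² = 63² = 3969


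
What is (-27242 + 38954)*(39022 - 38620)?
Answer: 4708224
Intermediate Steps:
(-27242 + 38954)*(39022 - 38620) = 11712*402 = 4708224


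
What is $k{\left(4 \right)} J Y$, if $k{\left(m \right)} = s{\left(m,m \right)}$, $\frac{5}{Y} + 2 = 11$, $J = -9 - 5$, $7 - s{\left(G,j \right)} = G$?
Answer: $- \frac{70}{3} \approx -23.333$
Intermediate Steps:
$s{\left(G,j \right)} = 7 - G$
$J = -14$
$Y = \frac{5}{9}$ ($Y = \frac{5}{-2 + 11} = \frac{5}{9} \approx 0.55556$)
$k{\left(m \right)} = 7 - m$
$k{\left(4 \right)} J Y = \left(7 - 4\right) \left(-14\right) \frac{5}{9} = 3 \left(-14\right) \frac{5}{9} = \left(-42\right) \frac{5}{9} = - \frac{70}{3}$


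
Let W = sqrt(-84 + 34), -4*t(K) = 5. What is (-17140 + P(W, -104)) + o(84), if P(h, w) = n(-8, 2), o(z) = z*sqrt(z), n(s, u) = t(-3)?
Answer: -68565/4 + 168*sqrt(21) ≈ -16371.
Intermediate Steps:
t(K) = -5/4 (t(K) = -1/4*5 = -5/4)
n(s, u) = -5/4
o(z) = z**(3/2)
W = 5*I*sqrt(2) (W = sqrt(-50) = 5*I*sqrt(2) ≈ 7.0711*I)
P(h, w) = -5/4
(-17140 + P(W, -104)) + o(84) = (-17140 - 5/4) + 84**(3/2) = -68565/4 + 168*sqrt(21)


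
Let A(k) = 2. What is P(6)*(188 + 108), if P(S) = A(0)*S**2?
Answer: 21312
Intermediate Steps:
P(S) = 2*S**2
P(6)*(188 + 108) = (2*6**2)*(188 + 108) = (2*36)*296 = 72*296 = 21312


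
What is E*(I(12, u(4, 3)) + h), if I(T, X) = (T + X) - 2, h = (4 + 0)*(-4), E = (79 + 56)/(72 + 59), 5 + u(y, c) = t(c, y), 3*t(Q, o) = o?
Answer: -1305/131 ≈ -9.9618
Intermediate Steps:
t(Q, o) = o/3
u(y, c) = -5 + y/3
E = 135/131 ≈ 1.0305
h = -16 (h = 4*(-4) = -16)
I(T, X) = -2 + T + X
E*(I(12, u(4, 3)) + h) = 135*((-2 + 12 + (-5 + (1/3)*4)) - 16)/131 = 135*((-2 + 12 + (-5 + 4/3)) - 16)/131 = 135*((-2 + 12 - 11/3) - 16)/131 = 135*(19/3 - 16)/131 = (135/131)*(-29/3) = -1305/131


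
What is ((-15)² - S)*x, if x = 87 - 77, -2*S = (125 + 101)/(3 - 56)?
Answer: 118120/53 ≈ 2228.7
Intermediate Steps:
S = 113/53 (S = -(125 + 101)/(2*(3 - 56)) = -113/(-53) = -113*(-1)/53 = -½*(-226/53) = 113/53 ≈ 2.1321)
x = 10
((-15)² - S)*x = ((-15)² - 1*113/53)*10 = (225 - 113/53)*10 = (11812/53)*10 = 118120/53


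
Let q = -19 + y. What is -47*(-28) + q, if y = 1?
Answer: 1298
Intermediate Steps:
q = -18 (q = -19 + 1 = -18)
-47*(-28) + q = -47*(-28) - 18 = 1316 - 18 = 1298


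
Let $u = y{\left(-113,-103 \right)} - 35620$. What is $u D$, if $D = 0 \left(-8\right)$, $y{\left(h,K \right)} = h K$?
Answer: $0$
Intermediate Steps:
$y{\left(h,K \right)} = K h$
$D = 0$
$u = -23981$ ($u = \left(-103\right) \left(-113\right) - 35620 = 11639 - 35620 = -23981$)
$u D = \left(-23981\right) 0 = 0$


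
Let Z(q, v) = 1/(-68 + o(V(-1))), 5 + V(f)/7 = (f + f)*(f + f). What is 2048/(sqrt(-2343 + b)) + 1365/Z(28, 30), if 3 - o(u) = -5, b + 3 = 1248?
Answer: -81900 - 1024*I*sqrt(122)/183 ≈ -81900.0 - 61.806*I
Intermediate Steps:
b = 1245 (b = -3 + 1248 = 1245)
V(f) = -35 + 28*f**2 (V(f) = -35 + 7*((f + f)*(f + f)) = -35 + 7*((2*f)*(2*f)) = -35 + 7*(4*f**2) = -35 + 28*f**2)
o(u) = 8 (o(u) = 3 - 1*(-5) = 3 + 5 = 8)
Z(q, v) = -1/60 (Z(q, v) = 1/(-68 + 8) = 1/(-60) = -1/60)
2048/(sqrt(-2343 + b)) + 1365/Z(28, 30) = 2048/(sqrt(-2343 + 1245)) + 1365/(-1/60) = 2048/(sqrt(-1098)) + 1365*(-60) = 2048/((3*I*sqrt(122))) - 81900 = 2048*(-I*sqrt(122)/366) - 81900 = -1024*I*sqrt(122)/183 - 81900 = -81900 - 1024*I*sqrt(122)/183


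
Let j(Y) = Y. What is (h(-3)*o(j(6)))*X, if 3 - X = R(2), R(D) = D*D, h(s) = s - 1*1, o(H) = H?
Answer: 24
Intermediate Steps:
h(s) = -1 + s (h(s) = s - 1 = -1 + s)
R(D) = D²
X = -1 (X = 3 - 1*2² = 3 - 1*4 = 3 - 4 = -1)
(h(-3)*o(j(6)))*X = ((-1 - 3)*6)*(-1) = -4*6*(-1) = -24*(-1) = 24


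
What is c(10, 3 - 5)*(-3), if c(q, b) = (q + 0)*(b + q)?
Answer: -240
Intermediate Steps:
c(q, b) = q*(b + q)
c(10, 3 - 5)*(-3) = (10*((3 - 5) + 10))*(-3) = (10*(-2 + 10))*(-3) = (10*8)*(-3) = 80*(-3) = -240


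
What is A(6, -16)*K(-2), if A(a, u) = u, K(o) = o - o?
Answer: 0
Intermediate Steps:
K(o) = 0
A(6, -16)*K(-2) = -16*0 = 0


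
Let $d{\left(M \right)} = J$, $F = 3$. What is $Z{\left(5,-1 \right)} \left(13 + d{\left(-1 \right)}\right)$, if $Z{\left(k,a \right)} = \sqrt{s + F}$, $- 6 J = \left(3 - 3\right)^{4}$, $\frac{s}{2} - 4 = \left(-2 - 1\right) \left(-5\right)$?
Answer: $13 \sqrt{41} \approx 83.241$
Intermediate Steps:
$s = 38$ ($s = 8 + 2 \left(-2 - 1\right) \left(-5\right) = 8 + 2 \left(\left(-3\right) \left(-5\right)\right) = 8 + 2 \cdot 15 = 8 + 30 = 38$)
$J = 0$ ($J = - \frac{\left(3 - 3\right)^{4}}{6} = - \frac{0^{4}}{6} = \left(- \frac{1}{6}\right) 0 = 0$)
$d{\left(M \right)} = 0$
$Z{\left(k,a \right)} = \sqrt{41}$ ($Z{\left(k,a \right)} = \sqrt{38 + 3} = \sqrt{41}$)
$Z{\left(5,-1 \right)} \left(13 + d{\left(-1 \right)}\right) = \sqrt{41} \left(13 + 0\right) = \sqrt{41} \cdot 13 = 13 \sqrt{41}$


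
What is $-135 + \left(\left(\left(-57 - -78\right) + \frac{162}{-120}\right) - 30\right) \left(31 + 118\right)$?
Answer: $- \frac{33543}{20} \approx -1677.2$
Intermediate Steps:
$-135 + \left(\left(\left(-57 - -78\right) + \frac{162}{-120}\right) - 30\right) \left(31 + 118\right) = -135 + \left(\left(\left(-57 + 78\right) + 162 \left(- \frac{1}{120}\right)\right) - 30\right) 149 = -135 + \left(\left(21 - \frac{27}{20}\right) - 30\right) 149 = -135 + \left(\frac{393}{20} - 30\right) 149 = -135 - \frac{30843}{20} = - \frac{33543}{20}$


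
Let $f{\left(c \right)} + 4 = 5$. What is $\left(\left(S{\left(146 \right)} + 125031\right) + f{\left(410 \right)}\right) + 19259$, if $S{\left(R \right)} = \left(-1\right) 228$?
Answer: $144063$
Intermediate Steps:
$f{\left(c \right)} = 1$ ($f{\left(c \right)} = -4 + 5 = 1$)
$S{\left(R \right)} = -228$
$\left(\left(S{\left(146 \right)} + 125031\right) + f{\left(410 \right)}\right) + 19259 = \left(\left(-228 + 125031\right) + 1\right) + 19259 = \left(124803 + 1\right) + 19259 = 124804 + 19259 = 144063$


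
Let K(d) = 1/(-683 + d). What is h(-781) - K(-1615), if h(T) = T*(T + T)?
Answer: 2803380757/2298 ≈ 1.2199e+6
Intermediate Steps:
h(T) = 2*T² (h(T) = T*(2*T) = 2*T²)
h(-781) - K(-1615) = 2*(-781)² - 1/(-683 - 1615) = 2*609961 - 1/(-2298) = 1219922 - 1*(-1/2298) = 1219922 + 1/2298 = 2803380757/2298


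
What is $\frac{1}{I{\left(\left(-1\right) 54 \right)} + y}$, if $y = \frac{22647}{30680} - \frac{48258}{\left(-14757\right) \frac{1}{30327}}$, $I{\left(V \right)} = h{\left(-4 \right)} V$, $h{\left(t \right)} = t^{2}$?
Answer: $\frac{150914920}{14836655852673} \approx 1.0172 \cdot 10^{-5}$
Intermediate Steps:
$I{\left(V \right)} = 16 V$ ($I{\left(V \right)} = \left(-4\right)^{2} V = 16 V$)
$y = \frac{14967046343553}{150914920}$ ($y = 22647 \cdot \frac{1}{30680} - \frac{48258}{\left(-14757\right) \frac{1}{30327}} = \frac{22647}{30680} - \frac{48258}{- \frac{4919}{10109}} = \frac{22647}{30680} - - \frac{487840122}{4919} = \frac{22647}{30680} + \frac{487840122}{4919} = \frac{14967046343553}{150914920} \approx 99175.0$)
$\frac{1}{I{\left(\left(-1\right) 54 \right)} + y} = \frac{1}{16 \left(\left(-1\right) 54\right) + \frac{14967046343553}{150914920}} = \frac{1}{16 \left(-54\right) + \frac{14967046343553}{150914920}} = \frac{1}{-864 + \frac{14967046343553}{150914920}} = \frac{1}{\frac{14836655852673}{150914920}} = \frac{150914920}{14836655852673}$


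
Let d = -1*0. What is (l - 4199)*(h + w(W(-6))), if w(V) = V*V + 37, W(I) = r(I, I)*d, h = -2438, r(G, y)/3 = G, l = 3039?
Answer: 2785160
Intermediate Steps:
r(G, y) = 3*G
d = 0
W(I) = 0 (W(I) = (3*I)*0 = 0)
w(V) = 37 + V**2 (w(V) = V**2 + 37 = 37 + V**2)
(l - 4199)*(h + w(W(-6))) = (3039 - 4199)*(-2438 + (37 + 0**2)) = -1160*(-2438 + (37 + 0)) = -1160*(-2438 + 37) = -1160*(-2401) = 2785160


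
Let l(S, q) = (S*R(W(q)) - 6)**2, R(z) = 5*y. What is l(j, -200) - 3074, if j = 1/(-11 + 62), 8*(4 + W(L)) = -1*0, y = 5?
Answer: -7916513/2601 ≈ -3043.6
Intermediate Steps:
W(L) = -4 (W(L) = -4 + (-1*0)/8 = -4 + (1/8)*0 = -4 + 0 = -4)
R(z) = 25 (R(z) = 5*5 = 25)
j = 1/51 ≈ 0.019608
l(S, q) = (-6 + 25*S)**2 (l(S, q) = (S*25 - 6)**2 = (25*S - 6)**2 = (-6 + 25*S)**2)
l(j, -200) - 3074 = (-6 + 25*(1/51))**2 - 3074 = (-6 + 25/51)**2 - 3074 = (-281/51)**2 - 3074 = 78961/2601 - 3074 = -7916513/2601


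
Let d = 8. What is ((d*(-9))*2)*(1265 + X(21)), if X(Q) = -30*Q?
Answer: -91440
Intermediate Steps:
((d*(-9))*2)*(1265 + X(21)) = ((8*(-9))*2)*(1265 - 30*21) = (-72*2)*(1265 - 630) = -144*635 = -91440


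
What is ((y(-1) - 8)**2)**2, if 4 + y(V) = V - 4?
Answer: 83521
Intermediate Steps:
y(V) = -8 + V (y(V) = -4 + (V - 4) = -4 + (-4 + V) = -8 + V)
((y(-1) - 8)**2)**2 = (((-8 - 1) - 8)**2)**2 = ((-9 - 8)**2)**2 = ((-17)**2)**2 = 289**2 = 83521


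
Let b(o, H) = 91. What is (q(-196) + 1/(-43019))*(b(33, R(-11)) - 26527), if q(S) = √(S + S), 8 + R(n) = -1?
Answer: 26436/43019 - 370104*I*√2 ≈ 0.61452 - 5.2341e+5*I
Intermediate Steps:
R(n) = -9 (R(n) = -8 - 1 = -9)
q(S) = √2*√S (q(S) = √(2*S) = √2*√S)
(q(-196) + 1/(-43019))*(b(33, R(-11)) - 26527) = (√2*√(-196) + 1/(-43019))*(91 - 26527) = (√2*(14*I) - 1/43019)*(-26436) = (14*I*√2 - 1/43019)*(-26436) = (-1/43019 + 14*I*√2)*(-26436) = 26436/43019 - 370104*I*√2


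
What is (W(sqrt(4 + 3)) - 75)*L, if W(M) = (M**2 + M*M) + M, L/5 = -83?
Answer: 25315 - 415*sqrt(7) ≈ 24217.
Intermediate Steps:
L = -415 (L = 5*(-83) = -415)
W(M) = M + 2*M**2 (W(M) = (M**2 + M**2) + M = 2*M**2 + M = M + 2*M**2)
(W(sqrt(4 + 3)) - 75)*L = (sqrt(4 + 3)*(1 + 2*sqrt(4 + 3)) - 75)*(-415) = (sqrt(7)*(1 + 2*sqrt(7)) - 75)*(-415) = (-75 + sqrt(7)*(1 + 2*sqrt(7)))*(-415) = 31125 - 415*sqrt(7)*(1 + 2*sqrt(7))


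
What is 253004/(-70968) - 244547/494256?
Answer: -5933489855/1461514992 ≈ -4.0598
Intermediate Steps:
253004/(-70968) - 244547/494256 = 253004*(-1/70968) - 244547*1/494256 = -63251/17742 - 244547/494256 = -5933489855/1461514992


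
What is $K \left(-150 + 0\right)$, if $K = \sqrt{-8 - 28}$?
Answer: $- 900 i \approx - 900.0 i$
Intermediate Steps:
$K = 6 i$ ($K = \sqrt{-36} = 6 i \approx 6.0 i$)
$K \left(-150 + 0\right) = 6 i \left(-150 + 0\right) = 6 i \left(-150\right) = - 900 i$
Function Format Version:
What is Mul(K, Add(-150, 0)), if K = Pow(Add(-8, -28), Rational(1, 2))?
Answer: Mul(-900, I) ≈ Mul(-900.00, I)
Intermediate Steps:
K = Mul(6, I) (K = Pow(-36, Rational(1, 2)) = Mul(6, I) ≈ Mul(6.0000, I))
Mul(K, Add(-150, 0)) = Mul(Mul(6, I), Add(-150, 0)) = Mul(Mul(6, I), -150) = Mul(-900, I)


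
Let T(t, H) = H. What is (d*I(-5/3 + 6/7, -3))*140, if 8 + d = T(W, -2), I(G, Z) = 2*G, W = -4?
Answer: 6800/3 ≈ 2266.7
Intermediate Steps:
d = -10 (d = -8 - 2 = -10)
(d*I(-5/3 + 6/7, -3))*140 = -20*(-5/3 + 6/7)*140 = -20*(-17)/21*140 = -10*(-34/21)*140 = (340/21)*140 = 6800/3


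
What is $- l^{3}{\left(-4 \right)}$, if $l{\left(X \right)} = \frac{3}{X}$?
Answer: $\frac{27}{64} \approx 0.42188$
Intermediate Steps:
$- l^{3}{\left(-4 \right)} = - \left(\frac{3}{-4}\right)^{3} = - \left(3 \left(- \frac{1}{4}\right)\right)^{3} = - \left(- \frac{3}{4}\right)^{3} = \left(-1\right) \left(- \frac{27}{64}\right) = \frac{27}{64}$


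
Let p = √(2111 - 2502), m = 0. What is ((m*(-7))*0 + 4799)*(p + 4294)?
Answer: 20606906 + 4799*I*√391 ≈ 2.0607e+7 + 94894.0*I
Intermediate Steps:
p = I*√391 (p = √(-391) = I*√391 ≈ 19.774*I)
((m*(-7))*0 + 4799)*(p + 4294) = ((0*(-7))*0 + 4799)*(I*√391 + 4294) = (0*0 + 4799)*(4294 + I*√391) = (0 + 4799)*(4294 + I*√391) = 4799*(4294 + I*√391) = 20606906 + 4799*I*√391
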